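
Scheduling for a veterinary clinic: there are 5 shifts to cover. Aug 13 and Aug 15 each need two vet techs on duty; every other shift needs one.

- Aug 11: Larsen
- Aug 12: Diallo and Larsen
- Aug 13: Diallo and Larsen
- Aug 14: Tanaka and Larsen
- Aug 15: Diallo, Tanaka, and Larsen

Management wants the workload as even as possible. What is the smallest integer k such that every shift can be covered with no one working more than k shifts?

With 3 vet techs and 7 worker-slots to fill, someone must work at least ⌈7/3⌉ = 3 shifts, so k ≥ 3.
k = 3 works: Aug 11→Larsen, Aug 12→Diallo, Aug 13→Diallo+Larsen, Aug 14→Tanaka, Aug 15→Diallo+Tanaka.
Loads: Diallo 3, Tanaka 2, Larsen 2 — all ≤ 3.

3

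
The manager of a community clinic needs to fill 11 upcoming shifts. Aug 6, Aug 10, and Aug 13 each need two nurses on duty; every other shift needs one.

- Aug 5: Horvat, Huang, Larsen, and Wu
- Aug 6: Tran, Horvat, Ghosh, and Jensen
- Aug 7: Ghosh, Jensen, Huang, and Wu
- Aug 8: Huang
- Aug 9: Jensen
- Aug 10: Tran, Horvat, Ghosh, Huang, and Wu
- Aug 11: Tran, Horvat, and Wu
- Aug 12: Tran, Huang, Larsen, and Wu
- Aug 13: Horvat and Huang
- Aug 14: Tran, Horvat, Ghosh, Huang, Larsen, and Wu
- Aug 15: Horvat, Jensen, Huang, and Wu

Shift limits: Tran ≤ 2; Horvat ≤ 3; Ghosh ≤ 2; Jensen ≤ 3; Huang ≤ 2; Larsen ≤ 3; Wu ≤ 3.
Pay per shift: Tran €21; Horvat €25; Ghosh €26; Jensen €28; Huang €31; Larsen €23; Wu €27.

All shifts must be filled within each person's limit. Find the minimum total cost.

Aug 8 can only be covered by Huang, so that assignment is forced.
Aug 9 can only be covered by Jensen, so that assignment is forced.
Aug 13 can only be covered by Horvat and Huang, so that assignment is forced.
Picking the cheapest available nurse for each shift independently would cost €344, but that ignores the shift limits.
An optimal schedule: Aug 5→Larsen, Aug 6→Tran+Horvat, Aug 7→Ghosh, Aug 8→Huang, Aug 9→Jensen, Aug 10→Ghosh+Wu, Aug 11→Tran, Aug 12→Larsen, Aug 13→Horvat+Huang, Aug 14→Larsen, Aug 15→Horvat.
Total: 23 + 21 + 25 + 26 + 31 + 28 + 26 + 27 + 21 + 23 + 25 + 31 + 23 + 25 = €355.

€355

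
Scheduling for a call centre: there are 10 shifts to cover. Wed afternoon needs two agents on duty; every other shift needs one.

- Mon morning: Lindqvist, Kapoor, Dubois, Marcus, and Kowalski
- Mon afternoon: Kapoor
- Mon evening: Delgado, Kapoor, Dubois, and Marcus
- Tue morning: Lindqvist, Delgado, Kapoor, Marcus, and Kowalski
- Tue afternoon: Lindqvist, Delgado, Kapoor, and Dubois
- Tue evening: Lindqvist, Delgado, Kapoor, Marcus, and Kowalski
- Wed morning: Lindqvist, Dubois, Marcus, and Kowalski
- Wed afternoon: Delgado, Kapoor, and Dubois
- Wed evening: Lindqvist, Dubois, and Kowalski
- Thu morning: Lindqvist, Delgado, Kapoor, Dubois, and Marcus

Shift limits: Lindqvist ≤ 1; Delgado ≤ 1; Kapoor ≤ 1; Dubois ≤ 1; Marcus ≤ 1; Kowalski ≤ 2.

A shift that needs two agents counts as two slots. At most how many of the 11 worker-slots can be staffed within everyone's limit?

Total capacity across all agents is 1+1+1+1+1+2 = 7, and 11 slots are needed, so at most 7 can be filled.
An assignment achieving 7: Mon morning→Kowalski, Mon afternoon→Kapoor, Mon evening→Marcus, Wed morning→Kowalski, Wed afternoon→Delgado+Dubois, Wed evening→Lindqvist.
Loads: Lindqvist 1/1, Delgado 1/1, Kapoor 1/1, Dubois 1/1, Marcus 1/1, Kowalski 2/2.

7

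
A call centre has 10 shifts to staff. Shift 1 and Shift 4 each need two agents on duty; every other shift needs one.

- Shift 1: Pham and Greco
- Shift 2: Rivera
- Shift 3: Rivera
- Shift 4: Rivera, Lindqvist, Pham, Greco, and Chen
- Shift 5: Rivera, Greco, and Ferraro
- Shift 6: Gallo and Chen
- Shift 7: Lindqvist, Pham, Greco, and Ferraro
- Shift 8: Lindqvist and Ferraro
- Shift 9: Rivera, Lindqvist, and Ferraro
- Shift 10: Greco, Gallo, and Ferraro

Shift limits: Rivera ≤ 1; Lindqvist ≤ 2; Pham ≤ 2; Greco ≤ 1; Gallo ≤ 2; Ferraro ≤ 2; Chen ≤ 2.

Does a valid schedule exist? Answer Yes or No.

Total capacity is 12 and 12 slots are needed, so capacity alone doesn't rule it out.
Shifts {Shift 2, Shift 3} need 2 worker-slots in total, but the agents available for any of those shifts (Rivera) can supply at most 1 among them. So no valid schedule exists.

No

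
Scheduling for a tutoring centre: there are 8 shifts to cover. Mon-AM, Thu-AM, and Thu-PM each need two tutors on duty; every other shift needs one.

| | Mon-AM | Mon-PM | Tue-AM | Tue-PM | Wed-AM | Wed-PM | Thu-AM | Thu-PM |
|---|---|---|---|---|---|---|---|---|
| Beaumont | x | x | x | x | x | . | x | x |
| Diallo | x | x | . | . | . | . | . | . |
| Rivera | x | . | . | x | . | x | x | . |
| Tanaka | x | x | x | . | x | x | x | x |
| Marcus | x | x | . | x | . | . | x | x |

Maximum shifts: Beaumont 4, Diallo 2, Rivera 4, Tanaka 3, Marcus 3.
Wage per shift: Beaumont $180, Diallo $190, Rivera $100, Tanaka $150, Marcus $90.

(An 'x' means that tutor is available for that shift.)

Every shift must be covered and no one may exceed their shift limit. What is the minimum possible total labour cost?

$1300

Picking the cheapest available tutor for each shift independently would cost $1200, but that ignores the shift limits.
An optimal schedule: Mon-AM→Rivera+Beaumont, Mon-PM→Marcus, Tue-AM→Tanaka, Tue-PM→Rivera, Wed-AM→Tanaka, Wed-PM→Rivera, Thu-AM→Marcus+Rivera, Thu-PM→Marcus+Tanaka.
Total: 100 + 180 + 90 + 150 + 100 + 150 + 100 + 90 + 100 + 90 + 150 = $1300.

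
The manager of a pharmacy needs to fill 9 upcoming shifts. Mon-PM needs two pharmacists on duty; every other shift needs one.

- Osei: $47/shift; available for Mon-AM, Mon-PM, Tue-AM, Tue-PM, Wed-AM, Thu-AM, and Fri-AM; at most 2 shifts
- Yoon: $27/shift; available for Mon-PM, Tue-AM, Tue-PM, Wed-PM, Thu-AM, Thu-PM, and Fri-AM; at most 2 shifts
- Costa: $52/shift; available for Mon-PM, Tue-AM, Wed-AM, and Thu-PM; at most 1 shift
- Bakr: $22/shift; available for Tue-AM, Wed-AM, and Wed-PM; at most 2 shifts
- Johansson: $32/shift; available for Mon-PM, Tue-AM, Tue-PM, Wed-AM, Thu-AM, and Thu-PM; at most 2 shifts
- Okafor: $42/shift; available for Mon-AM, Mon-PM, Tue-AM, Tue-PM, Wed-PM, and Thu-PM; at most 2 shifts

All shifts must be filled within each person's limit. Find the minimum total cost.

Picking the cheapest available pharmacist for each shift independently would cost $275, but that ignores the shift limits.
An optimal schedule: Mon-AM→Okafor, Mon-PM→Okafor+Osei, Tue-AM→Osei, Tue-PM→Johansson, Wed-AM→Bakr, Wed-PM→Bakr, Thu-AM→Yoon, Thu-PM→Johansson, Fri-AM→Yoon.
Total: 42 + 42 + 47 + 47 + 32 + 22 + 22 + 27 + 32 + 27 = $340.

$340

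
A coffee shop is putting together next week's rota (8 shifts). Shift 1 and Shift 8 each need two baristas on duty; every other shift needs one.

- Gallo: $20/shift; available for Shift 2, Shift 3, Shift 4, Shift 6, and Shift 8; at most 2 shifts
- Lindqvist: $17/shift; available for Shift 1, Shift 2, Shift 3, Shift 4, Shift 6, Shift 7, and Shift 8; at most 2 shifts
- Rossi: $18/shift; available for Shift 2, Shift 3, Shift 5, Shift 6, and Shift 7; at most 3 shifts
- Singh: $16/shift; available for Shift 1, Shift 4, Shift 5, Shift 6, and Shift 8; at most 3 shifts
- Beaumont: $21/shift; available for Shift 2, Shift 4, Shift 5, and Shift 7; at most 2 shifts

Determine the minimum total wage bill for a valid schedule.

$176

Shift 1 can only be covered by Lindqvist and Singh, so that assignment is forced.
Picking the cheapest available barista for each shift independently would cost $165, but that ignores the shift limits.
An optimal schedule: Shift 1→Lindqvist+Singh, Shift 2→Rossi, Shift 3→Gallo, Shift 4→Singh, Shift 5→Rossi, Shift 6→Rossi, Shift 7→Lindqvist, Shift 8→Gallo+Singh.
Total: 17 + 16 + 18 + 20 + 16 + 18 + 18 + 17 + 20 + 16 = $176.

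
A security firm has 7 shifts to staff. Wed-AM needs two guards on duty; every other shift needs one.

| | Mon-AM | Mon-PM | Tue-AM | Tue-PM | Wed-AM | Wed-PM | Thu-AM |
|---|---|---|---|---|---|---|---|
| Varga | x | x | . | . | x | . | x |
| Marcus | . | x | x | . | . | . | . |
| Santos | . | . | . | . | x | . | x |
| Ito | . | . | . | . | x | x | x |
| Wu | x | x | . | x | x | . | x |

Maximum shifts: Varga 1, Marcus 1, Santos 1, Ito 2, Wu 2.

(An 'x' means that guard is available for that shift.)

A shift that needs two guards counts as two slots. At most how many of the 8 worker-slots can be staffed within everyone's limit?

7

Total capacity across all guards is 1+1+1+2+2 = 7, and 8 slots are needed, so at most 7 can be filled.
An assignment achieving 7: Mon-AM→Varga, Mon-PM→Wu, Tue-AM→Marcus, Tue-PM→Wu, Wed-AM→Santos+Ito, Wed-PM→Ito.
Loads: Varga 1/1, Marcus 1/1, Santos 1/1, Ito 2/2, Wu 2/2.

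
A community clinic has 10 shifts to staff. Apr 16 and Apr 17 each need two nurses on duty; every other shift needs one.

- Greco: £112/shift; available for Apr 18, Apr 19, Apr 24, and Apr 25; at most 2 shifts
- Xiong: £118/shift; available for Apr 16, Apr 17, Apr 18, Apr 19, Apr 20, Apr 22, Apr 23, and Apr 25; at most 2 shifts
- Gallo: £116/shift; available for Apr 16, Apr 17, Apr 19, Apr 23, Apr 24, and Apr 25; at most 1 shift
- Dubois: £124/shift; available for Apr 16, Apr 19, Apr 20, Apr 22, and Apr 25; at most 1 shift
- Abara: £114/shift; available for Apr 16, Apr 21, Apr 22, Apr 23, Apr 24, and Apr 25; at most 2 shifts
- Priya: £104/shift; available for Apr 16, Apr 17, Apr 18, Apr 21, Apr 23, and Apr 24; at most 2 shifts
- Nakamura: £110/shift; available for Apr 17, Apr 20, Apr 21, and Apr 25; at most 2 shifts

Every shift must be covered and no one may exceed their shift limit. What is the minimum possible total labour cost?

Picking the cheapest available nurse for each shift independently would cost £1294, but that ignores the shift limits.
An optimal schedule: Apr 16→Dubois+Priya, Apr 17→Priya+Nakamura, Apr 18→Greco, Apr 19→Greco, Apr 20→Xiong, Apr 21→Abara, Apr 22→Xiong, Apr 23→Gallo, Apr 24→Abara, Apr 25→Nakamura.
Total: 124 + 104 + 104 + 110 + 112 + 112 + 118 + 114 + 118 + 116 + 114 + 110 = £1356.

£1356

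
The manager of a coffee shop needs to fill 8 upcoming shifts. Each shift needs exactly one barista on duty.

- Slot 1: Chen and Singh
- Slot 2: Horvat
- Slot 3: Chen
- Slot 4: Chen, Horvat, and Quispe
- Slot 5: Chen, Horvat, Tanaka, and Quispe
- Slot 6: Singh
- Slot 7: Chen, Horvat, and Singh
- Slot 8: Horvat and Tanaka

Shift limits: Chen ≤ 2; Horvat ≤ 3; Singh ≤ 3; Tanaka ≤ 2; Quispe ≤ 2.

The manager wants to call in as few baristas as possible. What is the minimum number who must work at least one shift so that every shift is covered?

3

8 slots to fill and no one can take more than 3, so at least ⌈8/3⌉ = 3 baristas are needed.
Chen, Horvat, and Singh alone can cover everything: Slot 1→Singh, Slot 2→Horvat, Slot 3→Chen, Slot 4→Chen, Slot 5→Horvat, Slot 6→Singh, Slot 7→Singh, Slot 8→Horvat.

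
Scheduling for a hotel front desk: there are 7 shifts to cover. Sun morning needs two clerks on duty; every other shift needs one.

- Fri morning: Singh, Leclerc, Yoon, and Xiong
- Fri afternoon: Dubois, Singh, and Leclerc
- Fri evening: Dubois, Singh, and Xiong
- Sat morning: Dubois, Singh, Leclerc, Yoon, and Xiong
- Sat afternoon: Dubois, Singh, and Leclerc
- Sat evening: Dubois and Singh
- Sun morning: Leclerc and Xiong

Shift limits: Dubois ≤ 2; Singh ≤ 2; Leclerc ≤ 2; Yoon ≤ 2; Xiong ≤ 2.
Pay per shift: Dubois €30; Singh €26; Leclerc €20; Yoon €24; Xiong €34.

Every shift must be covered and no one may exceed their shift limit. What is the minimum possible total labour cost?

Sun morning can only be covered by Leclerc and Xiong, so that assignment is forced.
Picking the cheapest available clerk for each shift independently would cost €186, but that ignores the shift limits.
An optimal schedule: Fri morning→Yoon, Fri afternoon→Leclerc, Fri evening→Singh, Sat morning→Yoon, Sat afternoon→Dubois, Sat evening→Singh, Sun morning→Leclerc+Xiong.
Total: 24 + 20 + 26 + 24 + 30 + 26 + 20 + 34 = €204.

€204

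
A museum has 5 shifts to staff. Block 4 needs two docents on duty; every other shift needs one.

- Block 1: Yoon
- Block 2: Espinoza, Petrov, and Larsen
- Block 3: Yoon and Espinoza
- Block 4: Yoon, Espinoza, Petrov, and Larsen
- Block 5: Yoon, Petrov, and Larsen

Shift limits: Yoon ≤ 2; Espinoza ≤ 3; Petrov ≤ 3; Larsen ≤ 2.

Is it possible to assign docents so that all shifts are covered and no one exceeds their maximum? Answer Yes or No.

Yes

Block 1 can only be covered by Yoon, so that assignment is forced.
One valid schedule: Block 1→Yoon, Block 2→Espinoza, Block 3→Yoon, Block 4→Espinoza+Petrov, Block 5→Petrov.
Loads: Yoon 2/2, Espinoza 2/3, Petrov 2/3, Larsen 0/2 — all within limits.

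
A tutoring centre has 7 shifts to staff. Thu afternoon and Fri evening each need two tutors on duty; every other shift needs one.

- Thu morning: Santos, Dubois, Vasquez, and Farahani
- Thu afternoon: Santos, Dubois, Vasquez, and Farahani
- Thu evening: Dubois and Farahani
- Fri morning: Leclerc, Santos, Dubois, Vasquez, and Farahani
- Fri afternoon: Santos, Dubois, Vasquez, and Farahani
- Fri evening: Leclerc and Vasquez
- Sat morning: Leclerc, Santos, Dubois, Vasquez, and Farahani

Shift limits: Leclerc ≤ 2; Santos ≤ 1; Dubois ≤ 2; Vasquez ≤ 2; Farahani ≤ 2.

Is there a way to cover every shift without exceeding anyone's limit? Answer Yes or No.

Yes

Fri evening can only be covered by Leclerc and Vasquez, so that assignment is forced.
One valid schedule: Thu morning→Santos, Thu afternoon→Vasquez+Farahani, Thu evening→Dubois, Fri morning→Leclerc, Fri afternoon→Dubois, Fri evening→Leclerc+Vasquez, Sat morning→Farahani.
Loads: Leclerc 2/2, Santos 1/1, Dubois 2/2, Vasquez 2/2, Farahani 2/2 — all within limits.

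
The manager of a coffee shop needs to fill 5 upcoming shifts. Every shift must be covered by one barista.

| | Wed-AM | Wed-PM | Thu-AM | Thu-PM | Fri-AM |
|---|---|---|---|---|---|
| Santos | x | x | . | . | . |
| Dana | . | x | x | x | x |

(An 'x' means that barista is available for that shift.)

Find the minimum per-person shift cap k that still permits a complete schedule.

With 2 baristas and 5 worker-slots to fill, someone must work at least ⌈5/2⌉ = 3 shifts, so k ≥ 3.
k = 3 works: Wed-AM→Santos, Wed-PM→Santos, Thu-AM→Dana, Thu-PM→Dana, Fri-AM→Dana.
Loads: Santos 2, Dana 3 — all ≤ 3.

3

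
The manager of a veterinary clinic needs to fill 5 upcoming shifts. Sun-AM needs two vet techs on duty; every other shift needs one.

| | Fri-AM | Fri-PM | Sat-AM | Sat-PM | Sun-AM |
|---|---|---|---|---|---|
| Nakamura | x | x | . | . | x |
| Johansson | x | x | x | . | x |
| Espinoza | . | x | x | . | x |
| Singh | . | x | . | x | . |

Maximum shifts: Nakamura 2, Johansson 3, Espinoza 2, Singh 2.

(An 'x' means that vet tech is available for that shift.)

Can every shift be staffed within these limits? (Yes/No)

Sat-PM can only be covered by Singh, so that assignment is forced.
One valid schedule: Fri-AM→Nakamura, Fri-PM→Johansson, Sat-AM→Johansson, Sat-PM→Singh, Sun-AM→Nakamura+Johansson.
Loads: Nakamura 2/2, Johansson 3/3, Espinoza 0/2, Singh 1/2 — all within limits.

Yes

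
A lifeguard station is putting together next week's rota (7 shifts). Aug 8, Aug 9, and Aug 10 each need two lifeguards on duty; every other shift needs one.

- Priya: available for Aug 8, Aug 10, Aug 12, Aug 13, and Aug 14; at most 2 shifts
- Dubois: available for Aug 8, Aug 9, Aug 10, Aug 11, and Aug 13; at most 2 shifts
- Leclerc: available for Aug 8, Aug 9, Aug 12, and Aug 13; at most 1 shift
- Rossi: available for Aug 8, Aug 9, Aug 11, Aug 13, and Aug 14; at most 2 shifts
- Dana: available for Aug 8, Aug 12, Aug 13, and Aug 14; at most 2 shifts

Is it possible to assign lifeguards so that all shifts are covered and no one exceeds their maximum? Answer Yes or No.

No

Total capacity is 2+2+1+2+2 = 9 but 10 worker-slots are needed — infeasible.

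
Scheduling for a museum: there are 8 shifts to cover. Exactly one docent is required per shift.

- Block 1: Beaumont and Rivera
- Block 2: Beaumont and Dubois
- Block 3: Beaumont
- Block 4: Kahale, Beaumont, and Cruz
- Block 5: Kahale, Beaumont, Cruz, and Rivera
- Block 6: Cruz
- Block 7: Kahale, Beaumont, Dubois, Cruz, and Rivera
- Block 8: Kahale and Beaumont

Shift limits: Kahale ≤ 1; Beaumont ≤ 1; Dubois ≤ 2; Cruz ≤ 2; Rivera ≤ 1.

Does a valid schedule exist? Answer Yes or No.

No

Total capacity is 1+1+2+2+1 = 7 but 8 worker-slots are needed — infeasible.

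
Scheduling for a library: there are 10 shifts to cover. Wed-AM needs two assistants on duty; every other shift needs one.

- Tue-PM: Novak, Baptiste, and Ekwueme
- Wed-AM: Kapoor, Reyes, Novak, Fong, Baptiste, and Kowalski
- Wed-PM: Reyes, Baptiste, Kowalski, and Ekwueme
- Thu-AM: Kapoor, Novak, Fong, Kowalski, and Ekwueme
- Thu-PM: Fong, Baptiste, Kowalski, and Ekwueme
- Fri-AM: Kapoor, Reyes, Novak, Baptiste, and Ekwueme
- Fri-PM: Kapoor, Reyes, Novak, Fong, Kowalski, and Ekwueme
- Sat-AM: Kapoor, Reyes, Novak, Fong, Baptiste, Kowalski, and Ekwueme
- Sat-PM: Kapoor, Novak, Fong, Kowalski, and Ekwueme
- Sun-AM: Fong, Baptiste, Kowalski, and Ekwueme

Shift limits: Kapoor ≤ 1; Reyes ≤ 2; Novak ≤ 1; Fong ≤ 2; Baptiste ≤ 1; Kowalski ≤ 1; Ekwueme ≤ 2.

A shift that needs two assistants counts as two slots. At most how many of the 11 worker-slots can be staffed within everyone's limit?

Total capacity across all assistants is 1+2+1+2+1+1+2 = 10, and 11 slots are needed, so at most 10 can be filled.
An assignment achieving 10: Tue-PM→Novak, Wed-AM→Baptiste, Wed-PM→Reyes, Thu-AM→Kapoor, Thu-PM→Fong, Fri-AM→Reyes, Fri-PM→Ekwueme, Sat-AM→Ekwueme, Sat-PM→Kowalski, Sun-AM→Fong.
Loads: Kapoor 1/1, Reyes 2/2, Novak 1/1, Fong 2/2, Baptiste 1/1, Kowalski 1/1, Ekwueme 2/2.

10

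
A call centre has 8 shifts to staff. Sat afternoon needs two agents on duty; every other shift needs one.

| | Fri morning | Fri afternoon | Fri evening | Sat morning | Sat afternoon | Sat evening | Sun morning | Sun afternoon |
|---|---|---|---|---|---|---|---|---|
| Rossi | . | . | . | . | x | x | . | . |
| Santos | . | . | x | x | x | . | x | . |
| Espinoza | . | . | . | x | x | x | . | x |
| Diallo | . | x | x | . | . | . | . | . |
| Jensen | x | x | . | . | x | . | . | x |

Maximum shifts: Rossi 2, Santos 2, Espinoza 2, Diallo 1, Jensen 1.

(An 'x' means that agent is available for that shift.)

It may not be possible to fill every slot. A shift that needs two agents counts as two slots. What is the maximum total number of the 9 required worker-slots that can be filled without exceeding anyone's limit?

8

Total capacity across all agents is 2+2+2+1+1 = 8, and 9 slots are needed, so at most 8 can be filled.
An assignment achieving 8: Fri morning→Jensen, Fri afternoon→Diallo, Fri evening→Santos, Sat morning→Espinoza, Sat afternoon→Rossi, Sat evening→Rossi, Sun morning→Santos, Sun afternoon→Espinoza.
Loads: Rossi 2/2, Santos 2/2, Espinoza 2/2, Diallo 1/1, Jensen 1/1.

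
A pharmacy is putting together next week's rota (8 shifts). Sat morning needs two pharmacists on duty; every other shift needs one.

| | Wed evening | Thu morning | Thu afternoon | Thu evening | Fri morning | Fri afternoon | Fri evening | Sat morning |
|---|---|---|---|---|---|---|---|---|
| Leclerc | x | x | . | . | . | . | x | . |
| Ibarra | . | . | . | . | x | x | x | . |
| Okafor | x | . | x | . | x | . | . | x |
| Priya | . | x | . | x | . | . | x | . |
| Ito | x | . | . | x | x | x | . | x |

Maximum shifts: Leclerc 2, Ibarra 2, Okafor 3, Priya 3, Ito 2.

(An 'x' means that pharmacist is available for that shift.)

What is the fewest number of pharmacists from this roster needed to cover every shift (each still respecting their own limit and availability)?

4

9 slots to fill and no one can take more than 3, so at least ⌈9/3⌉ = 3 pharmacists are needed.
Any 3 pharmacists together have capacity at most 3+3+2 = 8 < 9 slots, so 3 can never suffice.
Leclerc, Ibarra, Okafor, and Ito alone can cover everything: Wed evening→Okafor, Thu morning→Leclerc, Thu afternoon→Okafor, Thu evening→Ito, Fri morning→Ibarra, Fri afternoon→Ibarra, Fri evening→Leclerc, Sat morning→Okafor+Ito.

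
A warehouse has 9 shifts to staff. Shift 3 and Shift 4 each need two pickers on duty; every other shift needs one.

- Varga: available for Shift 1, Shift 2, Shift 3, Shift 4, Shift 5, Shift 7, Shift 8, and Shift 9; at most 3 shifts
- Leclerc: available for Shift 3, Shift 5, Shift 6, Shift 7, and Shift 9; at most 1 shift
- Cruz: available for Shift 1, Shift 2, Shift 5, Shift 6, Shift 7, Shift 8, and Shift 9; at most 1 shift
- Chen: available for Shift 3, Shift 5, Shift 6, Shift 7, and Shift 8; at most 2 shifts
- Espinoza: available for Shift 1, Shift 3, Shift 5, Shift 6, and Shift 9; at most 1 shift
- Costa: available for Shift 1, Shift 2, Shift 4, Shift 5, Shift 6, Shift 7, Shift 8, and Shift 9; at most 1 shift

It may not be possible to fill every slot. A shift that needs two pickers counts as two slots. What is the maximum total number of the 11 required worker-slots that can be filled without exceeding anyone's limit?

9

Total capacity across all pickers is 3+1+1+2+1+1 = 9, and 11 slots are needed, so at most 9 can be filled.
An assignment achieving 9: Shift 1→Varga, Shift 2→Varga, Shift 3→Leclerc+Chen, Shift 4→Varga+Costa, Shift 6→Chen, Shift 8→Cruz, Shift 9→Espinoza.
Loads: Varga 3/3, Leclerc 1/1, Cruz 1/1, Chen 2/2, Espinoza 1/1, Costa 1/1.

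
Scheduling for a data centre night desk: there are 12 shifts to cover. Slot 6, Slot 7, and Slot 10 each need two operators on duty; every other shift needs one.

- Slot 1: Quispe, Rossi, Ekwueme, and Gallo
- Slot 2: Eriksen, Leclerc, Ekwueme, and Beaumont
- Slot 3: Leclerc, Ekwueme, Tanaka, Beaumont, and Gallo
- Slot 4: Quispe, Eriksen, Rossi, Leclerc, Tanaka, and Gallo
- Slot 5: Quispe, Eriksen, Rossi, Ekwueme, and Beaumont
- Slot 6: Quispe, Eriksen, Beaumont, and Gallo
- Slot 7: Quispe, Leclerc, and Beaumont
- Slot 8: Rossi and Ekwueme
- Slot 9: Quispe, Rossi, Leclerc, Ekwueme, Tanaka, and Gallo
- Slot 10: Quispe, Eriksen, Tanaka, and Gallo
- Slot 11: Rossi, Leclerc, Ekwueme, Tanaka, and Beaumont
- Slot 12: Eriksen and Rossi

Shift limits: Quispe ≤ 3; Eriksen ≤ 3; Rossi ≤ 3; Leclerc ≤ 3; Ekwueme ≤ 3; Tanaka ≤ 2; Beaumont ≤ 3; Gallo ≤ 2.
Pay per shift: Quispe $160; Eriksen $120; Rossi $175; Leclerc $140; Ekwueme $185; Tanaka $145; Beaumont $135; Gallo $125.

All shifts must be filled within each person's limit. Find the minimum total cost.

Picking the cheapest available operator for each shift independently would cost $1930, but that ignores the shift limits.
An optimal schedule: Slot 1→Gallo, Slot 2→Eriksen, Slot 3→Gallo, Slot 4→Leclerc, Slot 5→Beaumont, Slot 6→Eriksen+Beaumont, Slot 7→Beaumont+Leclerc, Slot 8→Rossi, Slot 9→Tanaka, Slot 10→Tanaka+Quispe, Slot 11→Leclerc, Slot 12→Eriksen.
Total: 125 + 120 + 125 + 140 + 135 + 120 + 135 + 135 + 140 + 175 + 145 + 145 + 160 + 140 + 120 = $2060.

$2060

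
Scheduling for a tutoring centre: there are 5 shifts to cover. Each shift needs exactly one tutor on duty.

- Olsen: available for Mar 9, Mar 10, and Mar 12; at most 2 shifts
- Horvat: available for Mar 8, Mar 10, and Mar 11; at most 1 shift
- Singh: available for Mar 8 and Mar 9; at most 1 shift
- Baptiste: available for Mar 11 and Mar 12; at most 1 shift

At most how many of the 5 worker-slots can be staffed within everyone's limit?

5

Total capacity across all tutors is 2+1+1+1 = 5, and 5 slots are needed, so at most 5 can be filled.
An assignment achieving 5: Mar 8→Horvat, Mar 9→Singh, Mar 10→Olsen, Mar 11→Baptiste, Mar 12→Olsen.
Loads: Olsen 2/2, Horvat 1/1, Singh 1/1, Baptiste 1/1.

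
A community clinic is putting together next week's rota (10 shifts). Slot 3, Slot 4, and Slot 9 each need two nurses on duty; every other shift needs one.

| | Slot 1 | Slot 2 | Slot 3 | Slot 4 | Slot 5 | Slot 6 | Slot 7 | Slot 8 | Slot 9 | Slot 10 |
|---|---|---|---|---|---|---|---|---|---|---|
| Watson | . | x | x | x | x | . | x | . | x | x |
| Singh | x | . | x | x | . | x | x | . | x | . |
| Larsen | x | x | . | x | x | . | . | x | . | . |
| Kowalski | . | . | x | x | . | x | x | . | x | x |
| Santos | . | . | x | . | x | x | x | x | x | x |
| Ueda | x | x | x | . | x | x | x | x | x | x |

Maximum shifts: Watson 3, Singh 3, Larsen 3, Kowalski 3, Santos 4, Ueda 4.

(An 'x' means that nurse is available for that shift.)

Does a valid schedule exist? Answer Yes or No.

One valid schedule: Slot 1→Singh, Slot 2→Watson, Slot 3→Kowalski+Santos, Slot 4→Larsen+Kowalski, Slot 5→Watson, Slot 6→Singh, Slot 7→Singh, Slot 8→Larsen, Slot 9→Kowalski+Santos, Slot 10→Watson.
Loads: Watson 3/3, Singh 3/3, Larsen 2/3, Kowalski 3/3, Santos 2/4, Ueda 0/4 — all within limits.

Yes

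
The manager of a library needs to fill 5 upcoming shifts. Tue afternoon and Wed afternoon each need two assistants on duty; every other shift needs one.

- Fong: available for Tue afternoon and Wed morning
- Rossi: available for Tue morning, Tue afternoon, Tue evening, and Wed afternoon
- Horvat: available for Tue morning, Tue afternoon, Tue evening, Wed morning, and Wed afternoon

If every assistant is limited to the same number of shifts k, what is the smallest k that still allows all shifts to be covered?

3

With 3 assistants and 7 worker-slots to fill, someone must work at least ⌈7/3⌉ = 3 shifts, so k ≥ 3.
k = 3 works: Tue morning→Rossi, Tue afternoon→Fong+Horvat, Tue evening→Rossi, Wed morning→Fong, Wed afternoon→Rossi+Horvat.
Loads: Fong 2, Rossi 3, Horvat 2 — all ≤ 3.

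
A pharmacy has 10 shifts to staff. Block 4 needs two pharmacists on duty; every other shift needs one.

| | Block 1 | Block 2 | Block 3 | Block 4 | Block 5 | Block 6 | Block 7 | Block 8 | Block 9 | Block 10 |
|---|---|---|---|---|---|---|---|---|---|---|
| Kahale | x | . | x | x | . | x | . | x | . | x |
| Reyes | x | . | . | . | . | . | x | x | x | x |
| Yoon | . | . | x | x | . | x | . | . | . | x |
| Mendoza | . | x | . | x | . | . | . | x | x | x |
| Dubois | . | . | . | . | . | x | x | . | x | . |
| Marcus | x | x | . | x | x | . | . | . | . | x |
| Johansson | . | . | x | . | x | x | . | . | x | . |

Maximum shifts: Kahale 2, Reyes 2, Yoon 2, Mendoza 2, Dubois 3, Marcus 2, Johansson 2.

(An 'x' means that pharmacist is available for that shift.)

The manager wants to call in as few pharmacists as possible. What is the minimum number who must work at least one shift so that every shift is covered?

11 slots to fill and no one can take more than 3, so at least ⌈11/3⌉ = 4 pharmacists are needed.
Any 4 pharmacists together have capacity at most 3+2+2+2 = 9 < 11 slots, so 4 can never suffice.
Kahale, Reyes, Yoon, Dubois, and Marcus alone can cover everything: Block 1→Reyes, Block 2→Marcus, Block 3→Kahale, Block 4→Kahale+Yoon, Block 5→Marcus, Block 6→Dubois, Block 7→Dubois, Block 8→Reyes, Block 9→Dubois, Block 10→Yoon.

5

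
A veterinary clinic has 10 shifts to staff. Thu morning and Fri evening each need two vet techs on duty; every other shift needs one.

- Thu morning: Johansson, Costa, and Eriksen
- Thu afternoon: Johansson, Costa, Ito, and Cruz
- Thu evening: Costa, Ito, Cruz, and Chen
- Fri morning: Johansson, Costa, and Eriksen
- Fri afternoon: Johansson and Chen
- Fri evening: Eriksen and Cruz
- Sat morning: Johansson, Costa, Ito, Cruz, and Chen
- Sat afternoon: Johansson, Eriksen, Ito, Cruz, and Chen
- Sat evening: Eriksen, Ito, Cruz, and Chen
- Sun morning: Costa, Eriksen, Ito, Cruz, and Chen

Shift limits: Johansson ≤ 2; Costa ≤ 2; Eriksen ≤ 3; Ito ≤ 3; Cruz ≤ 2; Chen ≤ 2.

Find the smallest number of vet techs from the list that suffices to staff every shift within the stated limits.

12 slots to fill and no one can take more than 3, so at least ⌈12/3⌉ = 4 vet techs are needed.
Any 4 vet techs together have capacity at most 3+3+2+2 = 10 < 12 slots, so 4 can never suffice.
Johansson, Costa, Eriksen, Ito, and Cruz alone can cover everything: Thu morning→Johansson+Costa, Thu afternoon→Ito, Thu evening→Costa, Fri morning→Eriksen, Fri afternoon→Johansson, Fri evening→Eriksen+Cruz, Sat morning→Ito, Sat afternoon→Ito, Sat evening→Eriksen, Sun morning→Cruz.

5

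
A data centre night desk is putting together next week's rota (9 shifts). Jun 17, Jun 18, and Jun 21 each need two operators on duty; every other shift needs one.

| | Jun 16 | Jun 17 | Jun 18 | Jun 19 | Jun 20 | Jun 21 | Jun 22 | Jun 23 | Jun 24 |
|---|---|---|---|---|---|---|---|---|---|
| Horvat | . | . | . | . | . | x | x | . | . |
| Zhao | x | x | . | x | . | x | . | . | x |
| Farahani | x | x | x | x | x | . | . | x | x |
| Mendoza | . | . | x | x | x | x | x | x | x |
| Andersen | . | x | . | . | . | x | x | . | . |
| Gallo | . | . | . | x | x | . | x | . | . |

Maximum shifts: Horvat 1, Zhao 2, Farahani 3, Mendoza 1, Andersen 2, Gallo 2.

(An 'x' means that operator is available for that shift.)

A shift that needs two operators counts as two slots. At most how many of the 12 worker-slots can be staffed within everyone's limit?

Total capacity across all operators is 1+2+3+1+2+2 = 11, and 12 slots are needed, so at most 11 can be filled.
An assignment achieving 11: Jun 16→Zhao, Jun 17→Zhao+Farahani, Jun 18→Farahani+Mendoza, Jun 19→Gallo, Jun 20→Gallo, Jun 21→Horvat+Andersen, Jun 22→Andersen, Jun 23→Farahani.
Loads: Horvat 1/1, Zhao 2/2, Farahani 3/3, Mendoza 1/1, Andersen 2/2, Gallo 2/2.

11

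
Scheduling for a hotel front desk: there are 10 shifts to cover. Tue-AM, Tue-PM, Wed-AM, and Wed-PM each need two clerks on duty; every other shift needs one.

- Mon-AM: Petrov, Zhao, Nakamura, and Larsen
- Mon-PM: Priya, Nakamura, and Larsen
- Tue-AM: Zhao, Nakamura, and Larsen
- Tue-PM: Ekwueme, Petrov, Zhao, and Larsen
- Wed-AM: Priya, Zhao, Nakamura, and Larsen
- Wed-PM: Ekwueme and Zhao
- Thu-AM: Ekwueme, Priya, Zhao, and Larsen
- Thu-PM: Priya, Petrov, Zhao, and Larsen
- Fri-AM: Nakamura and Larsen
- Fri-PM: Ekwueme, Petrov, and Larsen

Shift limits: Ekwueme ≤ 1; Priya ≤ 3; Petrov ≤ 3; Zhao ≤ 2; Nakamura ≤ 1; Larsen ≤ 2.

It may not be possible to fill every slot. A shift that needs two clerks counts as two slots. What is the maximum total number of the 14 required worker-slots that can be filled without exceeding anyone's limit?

Total capacity across all clerks is 1+3+3+2+1+2 = 12, and 14 slots are needed, so at most 12 can be filled.
An assignment achieving 12: Mon-AM→Petrov, Mon-PM→Priya, Tue-AM→Zhao+Larsen, Tue-PM→Petrov+Larsen, Wed-AM→Priya, Wed-PM→Ekwueme+Zhao, Thu-AM→Priya, Fri-AM→Nakamura, Fri-PM→Petrov.
Loads: Ekwueme 1/1, Priya 3/3, Petrov 3/3, Zhao 2/2, Nakamura 1/1, Larsen 2/2.

12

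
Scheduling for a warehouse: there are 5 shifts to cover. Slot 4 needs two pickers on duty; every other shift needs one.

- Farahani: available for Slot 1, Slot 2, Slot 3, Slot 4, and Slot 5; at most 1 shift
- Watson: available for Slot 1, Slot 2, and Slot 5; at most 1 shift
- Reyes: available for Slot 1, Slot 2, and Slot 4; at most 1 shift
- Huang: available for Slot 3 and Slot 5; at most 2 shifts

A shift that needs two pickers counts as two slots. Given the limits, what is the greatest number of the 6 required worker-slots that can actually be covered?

5

Total capacity across all pickers is 1+1+1+2 = 5, and 6 slots are needed, so at most 5 can be filled.
An assignment achieving 5: Slot 1→Watson, Slot 3→Huang, Slot 4→Farahani+Reyes, Slot 5→Huang.
Loads: Farahani 1/1, Watson 1/1, Reyes 1/1, Huang 2/2.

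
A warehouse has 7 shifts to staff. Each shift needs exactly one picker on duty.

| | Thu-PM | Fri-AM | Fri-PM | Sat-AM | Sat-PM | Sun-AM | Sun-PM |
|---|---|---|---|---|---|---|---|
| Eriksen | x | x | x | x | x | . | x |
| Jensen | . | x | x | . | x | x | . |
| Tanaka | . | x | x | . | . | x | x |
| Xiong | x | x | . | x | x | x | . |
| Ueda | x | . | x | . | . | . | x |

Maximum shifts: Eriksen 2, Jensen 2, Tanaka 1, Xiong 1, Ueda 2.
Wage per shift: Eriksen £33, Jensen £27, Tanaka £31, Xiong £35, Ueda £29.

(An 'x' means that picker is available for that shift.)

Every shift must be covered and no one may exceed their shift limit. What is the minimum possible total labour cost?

Picking the cheapest available picker for each shift independently would cost £199, but that ignores the shift limits.
An optimal schedule: Thu-PM→Ueda, Fri-AM→Tanaka, Fri-PM→Eriksen, Sat-AM→Eriksen, Sat-PM→Jensen, Sun-AM→Jensen, Sun-PM→Ueda.
Total: 29 + 31 + 33 + 33 + 27 + 27 + 29 = £209.

£209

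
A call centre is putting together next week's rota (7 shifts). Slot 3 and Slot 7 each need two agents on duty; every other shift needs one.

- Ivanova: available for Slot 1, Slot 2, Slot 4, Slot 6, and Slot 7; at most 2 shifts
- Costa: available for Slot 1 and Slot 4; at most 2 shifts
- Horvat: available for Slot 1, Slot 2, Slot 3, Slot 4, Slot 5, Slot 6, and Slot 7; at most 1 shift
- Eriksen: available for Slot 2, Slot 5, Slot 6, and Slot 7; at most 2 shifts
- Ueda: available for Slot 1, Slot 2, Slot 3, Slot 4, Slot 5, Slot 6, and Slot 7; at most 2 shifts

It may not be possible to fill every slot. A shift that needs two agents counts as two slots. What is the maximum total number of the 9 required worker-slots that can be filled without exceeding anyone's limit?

Total capacity across all agents is 2+2+1+2+2 = 9, and 9 slots are needed, so at most 9 can be filled.
An assignment achieving 9: Slot 1→Costa, Slot 2→Ivanova, Slot 3→Horvat+Ueda, Slot 4→Costa, Slot 5→Eriksen, Slot 6→Ivanova, Slot 7→Eriksen+Ueda.
Loads: Ivanova 2/2, Costa 2/2, Horvat 1/1, Eriksen 2/2, Ueda 2/2.

9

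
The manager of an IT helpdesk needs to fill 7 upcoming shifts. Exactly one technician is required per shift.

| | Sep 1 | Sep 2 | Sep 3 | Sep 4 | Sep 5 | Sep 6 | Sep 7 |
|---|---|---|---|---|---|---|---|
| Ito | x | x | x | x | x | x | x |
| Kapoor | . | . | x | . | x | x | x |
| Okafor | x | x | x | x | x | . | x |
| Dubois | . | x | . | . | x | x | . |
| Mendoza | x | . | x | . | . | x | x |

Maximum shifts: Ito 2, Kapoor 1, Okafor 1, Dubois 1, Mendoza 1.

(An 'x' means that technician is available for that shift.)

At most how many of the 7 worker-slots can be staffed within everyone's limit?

Total capacity across all technicians is 2+1+1+1+1 = 6, and 7 slots are needed, so at most 6 can be filled.
An assignment achieving 6: Sep 1→Ito, Sep 2→Okafor, Sep 3→Kapoor, Sep 4→Ito, Sep 5→Dubois, Sep 6→Mendoza.
Loads: Ito 2/2, Kapoor 1/1, Okafor 1/1, Dubois 1/1, Mendoza 1/1.

6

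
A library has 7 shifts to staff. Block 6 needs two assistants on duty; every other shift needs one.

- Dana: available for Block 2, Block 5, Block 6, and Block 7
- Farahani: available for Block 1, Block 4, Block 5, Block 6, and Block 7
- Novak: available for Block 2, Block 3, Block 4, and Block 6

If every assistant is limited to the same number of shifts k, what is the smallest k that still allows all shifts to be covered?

3

With 3 assistants and 8 worker-slots to fill, someone must work at least ⌈8/3⌉ = 3 shifts, so k ≥ 3.
k = 3 works: Block 1→Farahani, Block 2→Dana, Block 3→Novak, Block 4→Farahani, Block 5→Dana, Block 6→Farahani+Novak, Block 7→Dana.
Loads: Dana 3, Farahani 3, Novak 2 — all ≤ 3.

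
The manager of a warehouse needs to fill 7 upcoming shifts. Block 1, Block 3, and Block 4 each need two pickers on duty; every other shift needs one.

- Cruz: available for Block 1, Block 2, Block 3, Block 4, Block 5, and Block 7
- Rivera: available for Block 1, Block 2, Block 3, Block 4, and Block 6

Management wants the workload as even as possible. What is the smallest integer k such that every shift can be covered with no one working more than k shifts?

With 2 pickers and 10 worker-slots to fill, someone must work at least ⌈10/2⌉ = 5 shifts, so k ≥ 5.
k = 5 works: Block 1→Cruz+Rivera, Block 2→Rivera, Block 3→Cruz+Rivera, Block 4→Cruz+Rivera, Block 5→Cruz, Block 6→Rivera, Block 7→Cruz.
Loads: Cruz 5, Rivera 5 — all ≤ 5.

5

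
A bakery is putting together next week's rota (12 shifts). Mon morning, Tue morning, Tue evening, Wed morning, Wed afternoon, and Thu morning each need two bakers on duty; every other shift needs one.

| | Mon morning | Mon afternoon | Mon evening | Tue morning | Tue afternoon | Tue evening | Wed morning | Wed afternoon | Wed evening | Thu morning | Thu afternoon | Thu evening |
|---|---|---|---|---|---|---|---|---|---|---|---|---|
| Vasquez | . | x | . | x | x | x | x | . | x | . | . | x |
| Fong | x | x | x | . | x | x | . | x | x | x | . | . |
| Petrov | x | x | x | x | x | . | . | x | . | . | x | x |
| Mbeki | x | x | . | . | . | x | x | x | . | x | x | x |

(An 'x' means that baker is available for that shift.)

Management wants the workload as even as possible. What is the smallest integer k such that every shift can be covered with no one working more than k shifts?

5

With 4 bakers and 18 worker-slots to fill, someone must work at least ⌈18/4⌉ = 5 shifts, so k ≥ 5.
k = 5 works: Mon morning→Fong+Petrov, Mon afternoon→Mbeki, Mon evening→Fong, Tue morning→Vasquez+Petrov, Tue afternoon→Vasquez, Tue evening→Vasquez+Fong, Wed morning→Vasquez+Mbeki, Wed afternoon→Fong+Petrov, Wed evening→Vasquez, Thu morning→Fong+Mbeki, Thu afternoon→Petrov, Thu evening→Petrov.
Loads: Vasquez 5, Fong 5, Petrov 5, Mbeki 3 — all ≤ 5.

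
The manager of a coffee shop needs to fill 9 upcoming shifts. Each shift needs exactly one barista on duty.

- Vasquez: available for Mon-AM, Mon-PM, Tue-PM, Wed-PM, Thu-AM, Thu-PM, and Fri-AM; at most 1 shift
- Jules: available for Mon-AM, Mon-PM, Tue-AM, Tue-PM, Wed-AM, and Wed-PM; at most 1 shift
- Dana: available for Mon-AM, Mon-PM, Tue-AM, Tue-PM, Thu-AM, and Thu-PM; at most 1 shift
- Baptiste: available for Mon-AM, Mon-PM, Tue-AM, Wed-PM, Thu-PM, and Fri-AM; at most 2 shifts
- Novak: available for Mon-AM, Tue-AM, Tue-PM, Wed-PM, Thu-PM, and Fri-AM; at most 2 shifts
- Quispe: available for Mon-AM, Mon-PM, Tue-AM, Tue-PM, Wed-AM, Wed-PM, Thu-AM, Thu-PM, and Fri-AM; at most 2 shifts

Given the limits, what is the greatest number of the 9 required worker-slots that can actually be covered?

9

Total capacity across all baristas is 1+1+1+2+2+2 = 9, and 9 slots are needed, so at most 9 can be filled.
An assignment achieving 9: Mon-AM→Quispe, Mon-PM→Dana, Tue-AM→Baptiste, Tue-PM→Novak, Wed-AM→Jules, Wed-PM→Novak, Thu-AM→Vasquez, Thu-PM→Quispe, Fri-AM→Baptiste.
Loads: Vasquez 1/1, Jules 1/1, Dana 1/1, Baptiste 2/2, Novak 2/2, Quispe 2/2.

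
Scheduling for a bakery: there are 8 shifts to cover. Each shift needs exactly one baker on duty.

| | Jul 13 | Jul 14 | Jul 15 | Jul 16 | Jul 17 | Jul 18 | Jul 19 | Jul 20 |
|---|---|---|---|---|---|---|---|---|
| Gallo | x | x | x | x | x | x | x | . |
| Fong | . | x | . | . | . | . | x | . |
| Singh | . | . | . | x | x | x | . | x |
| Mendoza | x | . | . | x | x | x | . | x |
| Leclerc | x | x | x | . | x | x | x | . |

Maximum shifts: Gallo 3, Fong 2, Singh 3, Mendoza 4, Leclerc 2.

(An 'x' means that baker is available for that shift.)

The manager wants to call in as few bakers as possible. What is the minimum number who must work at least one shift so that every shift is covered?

3

8 slots to fill and no one can take more than 4, so at least ⌈8/4⌉ = 2 bakers are needed.
Any 2 bakers together have capacity at most 4+3 = 7 < 8 slots, so 2 can never suffice.
Gallo, Fong, and Singh alone can cover everything: Jul 13→Gallo, Jul 14→Fong, Jul 15→Gallo, Jul 16→Gallo, Jul 17→Singh, Jul 18→Singh, Jul 19→Fong, Jul 20→Singh.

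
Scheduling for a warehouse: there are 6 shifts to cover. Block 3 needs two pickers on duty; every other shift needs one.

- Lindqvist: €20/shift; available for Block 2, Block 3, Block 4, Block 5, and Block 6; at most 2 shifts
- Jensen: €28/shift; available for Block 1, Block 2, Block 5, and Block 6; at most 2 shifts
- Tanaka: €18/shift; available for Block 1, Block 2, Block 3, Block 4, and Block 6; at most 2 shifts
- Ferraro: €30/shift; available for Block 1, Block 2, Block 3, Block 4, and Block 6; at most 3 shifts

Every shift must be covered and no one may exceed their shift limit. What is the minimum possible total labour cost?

€162

Picking the cheapest available picker for each shift independently would cost €130, but that ignores the shift limits.
An optimal schedule: Block 1→Jensen, Block 2→Jensen, Block 3→Lindqvist+Tanaka, Block 4→Tanaka, Block 5→Lindqvist, Block 6→Ferraro.
Total: 28 + 28 + 20 + 18 + 18 + 20 + 30 = €162.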